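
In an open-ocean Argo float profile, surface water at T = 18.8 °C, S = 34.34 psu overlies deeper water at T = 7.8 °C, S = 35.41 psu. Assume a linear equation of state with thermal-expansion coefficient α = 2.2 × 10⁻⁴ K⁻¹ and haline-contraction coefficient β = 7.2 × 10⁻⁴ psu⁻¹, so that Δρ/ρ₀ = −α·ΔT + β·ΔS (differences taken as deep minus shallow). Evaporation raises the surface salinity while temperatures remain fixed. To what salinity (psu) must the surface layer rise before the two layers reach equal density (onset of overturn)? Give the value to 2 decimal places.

38.77 psu

Neutral buoyancy requires −α(T_deep − T_surf) + β(S_deep − S_surf′) = 0.
S_surf′ = S_deep − (α/β)·ΔT = 35.41 − (2.2 × 10⁻⁴/7.2 × 10⁻⁴)·(-11.0) = 38.7711 psu.
Increase required: 38.7711 − 34.34 = 4.4311 psu.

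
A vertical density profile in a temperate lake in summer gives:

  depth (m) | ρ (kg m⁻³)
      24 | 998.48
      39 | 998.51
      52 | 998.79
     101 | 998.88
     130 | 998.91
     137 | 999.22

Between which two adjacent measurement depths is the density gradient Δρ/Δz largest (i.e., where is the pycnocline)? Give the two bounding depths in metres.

Compute the density gradient over each adjacent pair:
  24–39 m: Δρ/Δz = 0.03/15 = 2.0 × 10⁻³ kg m⁻⁴
  39–52 m: Δρ/Δz = 0.28/13 = 0.022 kg m⁻⁴
  52–101 m: Δρ/Δz = 0.09/49 = 1.8 × 10⁻³ kg m⁻⁴
  101–130 m: Δρ/Δz = 0.03/29 = 1.0 × 10⁻³ kg m⁻⁴
  130–137 m: Δρ/Δz = 0.31/7 = 0.044 kg m⁻⁴
The largest gradient is in the 130–137 m interval — the pycnocline.

130–137 m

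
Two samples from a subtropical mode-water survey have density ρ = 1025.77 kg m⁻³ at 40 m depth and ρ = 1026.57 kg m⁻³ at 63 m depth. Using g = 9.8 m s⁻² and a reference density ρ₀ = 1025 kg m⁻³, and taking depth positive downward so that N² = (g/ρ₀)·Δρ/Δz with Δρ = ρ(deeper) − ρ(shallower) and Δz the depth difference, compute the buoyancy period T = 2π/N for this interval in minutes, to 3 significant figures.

5.74 min

Δρ = 1026.57 − 1025.77 = 0.80 kg m⁻³ over Δz = 63 − 40 = 23 m.
N² = (9.8/1025) × (0.80/23) = 3.3256 × 10⁻⁴ s⁻².
N = √(3.3256 × 10⁻⁴) = 0.018236 rad s⁻¹, so T = 2π/N = 344.55 s = 5.7425 min ≈ 5.74 min.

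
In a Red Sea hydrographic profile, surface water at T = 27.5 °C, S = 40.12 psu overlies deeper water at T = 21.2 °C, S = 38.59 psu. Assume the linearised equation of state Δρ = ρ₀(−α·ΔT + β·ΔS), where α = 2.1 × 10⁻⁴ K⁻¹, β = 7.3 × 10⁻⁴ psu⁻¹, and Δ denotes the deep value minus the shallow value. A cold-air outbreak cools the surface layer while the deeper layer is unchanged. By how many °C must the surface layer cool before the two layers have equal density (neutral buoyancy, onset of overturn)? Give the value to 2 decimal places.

0.98 °C

Neutral buoyancy requires Δρ = 0, i.e. −α(T_deep − T_surf′) + β(S_deep − S_surf) = 0.
T_surf′ = T_deep − (β/α)·ΔS = 21.2 − (7.3 × 10⁻⁴/2.1 × 10⁻⁴)·(-1.53) = 26.5186 °C.
Cooling required: 27.5 − (26.5186) = 0.9814 °C.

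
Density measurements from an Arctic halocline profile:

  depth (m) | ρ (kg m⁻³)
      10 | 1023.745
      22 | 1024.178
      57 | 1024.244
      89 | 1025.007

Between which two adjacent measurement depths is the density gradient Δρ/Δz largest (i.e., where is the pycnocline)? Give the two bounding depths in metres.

Compute the density gradient over each adjacent pair:
  10–22 m: Δρ/Δz = 0.433/12 = 0.036 kg m⁻⁴
  22–57 m: Δρ/Δz = 0.066/35 = 1.9 × 10⁻³ kg m⁻⁴
  57–89 m: Δρ/Δz = 0.763/32 = 0.024 kg m⁻⁴
The largest gradient is in the 10–22 m interval — the pycnocline.

10–22 m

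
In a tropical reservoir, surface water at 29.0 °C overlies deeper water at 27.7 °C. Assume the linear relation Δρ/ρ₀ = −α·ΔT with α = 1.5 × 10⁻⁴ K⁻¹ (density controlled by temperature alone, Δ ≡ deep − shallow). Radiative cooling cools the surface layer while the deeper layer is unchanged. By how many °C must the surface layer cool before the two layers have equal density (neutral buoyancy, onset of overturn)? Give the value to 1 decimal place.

With temperature the only control, equal density requires T_surf′ = T_deep.
T_surf′ = 27.7 °C.
Cooling required: 29.0 − 27.7 = 1.3 °C.

1.3 °C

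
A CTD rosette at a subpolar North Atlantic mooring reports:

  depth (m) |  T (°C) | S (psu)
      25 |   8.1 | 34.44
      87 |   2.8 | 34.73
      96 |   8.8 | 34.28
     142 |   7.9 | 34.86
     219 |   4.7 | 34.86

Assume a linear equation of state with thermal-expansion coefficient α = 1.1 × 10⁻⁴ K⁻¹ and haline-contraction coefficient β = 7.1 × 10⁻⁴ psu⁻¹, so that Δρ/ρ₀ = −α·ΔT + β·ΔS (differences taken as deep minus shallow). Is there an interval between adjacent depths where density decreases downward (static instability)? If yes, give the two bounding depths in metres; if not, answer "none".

87–96 m

Evaluate Δρ/ρ₀ = −αΔT + βΔS across each adjacent pair:
  25–87 m: −αΔT+βΔS = −(1.1 × 10⁻⁴)(-5.3)+(7.1 × 10⁻⁴)(+0.29) = 7.9 × 10⁻⁴ → stable
  87–96 m: −αΔT+βΔS = −(1.1 × 10⁻⁴)(+6.0)+(7.1 × 10⁻⁴)(-0.45) = -9.8 × 10⁻⁴ → UNSTABLE
  96–142 m: −αΔT+βΔS = −(1.1 × 10⁻⁴)(-0.9)+(7.1 × 10⁻⁴)(+0.58) = 5.1 × 10⁻⁴ → stable
  142–219 m: −αΔT+βΔS = −(1.1 × 10⁻⁴)(-3.2)+(7.1 × 10⁻⁴)(+0.00) = 3.5 × 10⁻⁴ → stable
The 87–96 m interval has Δρ < 0: lighter water underlies denser water.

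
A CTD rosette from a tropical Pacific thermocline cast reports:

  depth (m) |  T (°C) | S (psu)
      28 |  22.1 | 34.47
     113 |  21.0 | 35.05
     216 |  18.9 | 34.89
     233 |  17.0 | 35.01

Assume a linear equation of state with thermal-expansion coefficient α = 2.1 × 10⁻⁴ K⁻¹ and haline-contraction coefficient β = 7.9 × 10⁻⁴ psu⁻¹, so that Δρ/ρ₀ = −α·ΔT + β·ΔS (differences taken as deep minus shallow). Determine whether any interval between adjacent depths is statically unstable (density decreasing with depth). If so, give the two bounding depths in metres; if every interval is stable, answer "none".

none

Evaluate Δρ/ρ₀ = −αΔT + βΔS across each adjacent pair:
  28–113 m: −αΔT+βΔS = −(2.1 × 10⁻⁴)(-1.1)+(7.9 × 10⁻⁴)(+0.58) = 6.9 × 10⁻⁴ → stable
  113–216 m: −αΔT+βΔS = −(2.1 × 10⁻⁴)(-2.1)+(7.9 × 10⁻⁴)(-0.16) = 3.1 × 10⁻⁴ → stable
  216–233 m: −αΔT+βΔS = −(2.1 × 10⁻⁴)(-1.9)+(7.9 × 10⁻⁴)(+0.12) = 4.9 × 10⁻⁴ → stable
Every interval has Δρ > 0: the column is stably stratified throughout.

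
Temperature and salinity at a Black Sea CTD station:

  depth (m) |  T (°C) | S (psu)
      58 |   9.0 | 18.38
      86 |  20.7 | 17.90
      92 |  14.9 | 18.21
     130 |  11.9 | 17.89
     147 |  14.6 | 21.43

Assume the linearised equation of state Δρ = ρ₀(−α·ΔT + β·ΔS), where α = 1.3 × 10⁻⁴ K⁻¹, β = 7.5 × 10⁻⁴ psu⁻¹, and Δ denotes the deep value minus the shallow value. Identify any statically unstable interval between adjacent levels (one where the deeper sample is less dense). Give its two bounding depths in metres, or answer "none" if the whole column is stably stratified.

Evaluate Δρ/ρ₀ = −αΔT + βΔS across each adjacent pair:
  58–86 m: −αΔT+βΔS = −(1.3 × 10⁻⁴)(+11.7)+(7.5 × 10⁻⁴)(-0.48) = -1.9 × 10⁻³ → UNSTABLE
  86–92 m: −αΔT+βΔS = −(1.3 × 10⁻⁴)(-5.8)+(7.5 × 10⁻⁴)(+0.31) = 9.9 × 10⁻⁴ → stable
  92–130 m: −αΔT+βΔS = −(1.3 × 10⁻⁴)(-3.0)+(7.5 × 10⁻⁴)(-0.32) = 1.5 × 10⁻⁴ → stable
  130–147 m: −αΔT+βΔS = −(1.3 × 10⁻⁴)(+2.7)+(7.5 × 10⁻⁴)(+3.54) = 2.3 × 10⁻³ → stable
The 58–86 m interval has Δρ < 0: lighter water underlies denser water.

58–86 m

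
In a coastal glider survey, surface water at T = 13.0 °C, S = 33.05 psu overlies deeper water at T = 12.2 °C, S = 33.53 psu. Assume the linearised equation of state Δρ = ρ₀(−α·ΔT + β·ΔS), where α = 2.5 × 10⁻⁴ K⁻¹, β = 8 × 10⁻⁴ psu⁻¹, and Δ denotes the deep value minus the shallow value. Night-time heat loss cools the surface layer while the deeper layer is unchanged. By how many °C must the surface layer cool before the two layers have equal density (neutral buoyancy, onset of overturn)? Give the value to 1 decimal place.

Neutral buoyancy requires Δρ = 0, i.e. −α(T_deep − T_surf′) + β(S_deep − S_surf) = 0.
T_surf′ = T_deep − (β/α)·ΔS = 12.2 − (8 × 10⁻⁴/2.5 × 10⁻⁴)·(+0.48) = 10.664 °C.
Cooling required: 13.0 − (10.664) = 2.336 °C.

2.3 °C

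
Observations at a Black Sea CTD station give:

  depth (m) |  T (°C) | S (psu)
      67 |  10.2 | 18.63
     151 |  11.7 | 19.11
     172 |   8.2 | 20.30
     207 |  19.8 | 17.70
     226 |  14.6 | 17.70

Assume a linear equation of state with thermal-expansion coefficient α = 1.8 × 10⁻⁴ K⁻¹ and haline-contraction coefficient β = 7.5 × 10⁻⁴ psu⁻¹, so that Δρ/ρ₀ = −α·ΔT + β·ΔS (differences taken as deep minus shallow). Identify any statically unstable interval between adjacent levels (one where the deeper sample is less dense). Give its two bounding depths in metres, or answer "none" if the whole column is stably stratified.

Evaluate Δρ/ρ₀ = −αΔT + βΔS across each adjacent pair:
  67–151 m: −αΔT+βΔS = −(1.8 × 10⁻⁴)(+1.5)+(7.5 × 10⁻⁴)(+0.48) = 9.0 × 10⁻⁵ → stable
  151–172 m: −αΔT+βΔS = −(1.8 × 10⁻⁴)(-3.5)+(7.5 × 10⁻⁴)(+1.19) = 1.5 × 10⁻³ → stable
  172–207 m: −αΔT+βΔS = −(1.8 × 10⁻⁴)(+11.6)+(7.5 × 10⁻⁴)(-2.60) = -4.0 × 10⁻³ → UNSTABLE
  207–226 m: −αΔT+βΔS = −(1.8 × 10⁻⁴)(-5.2)+(7.5 × 10⁻⁴)(+0.00) = 9.4 × 10⁻⁴ → stable
The 172–207 m interval has Δρ < 0: lighter water underlies denser water.

172–207 m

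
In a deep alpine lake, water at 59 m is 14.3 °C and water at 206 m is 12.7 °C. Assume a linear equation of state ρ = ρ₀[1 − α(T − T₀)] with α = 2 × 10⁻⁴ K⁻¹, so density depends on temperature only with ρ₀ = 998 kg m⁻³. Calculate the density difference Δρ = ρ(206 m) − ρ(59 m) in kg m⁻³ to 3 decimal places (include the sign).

+0.319 kg m⁻³

ΔT = -1.6 K, Δρ/ρ₀ = −αΔT = 3.20 × 10⁻⁴.
Δρ = 998 × (3.20 × 10⁻⁴) = +0.319 kg m⁻³.
Positive Δρ: denser below, stable.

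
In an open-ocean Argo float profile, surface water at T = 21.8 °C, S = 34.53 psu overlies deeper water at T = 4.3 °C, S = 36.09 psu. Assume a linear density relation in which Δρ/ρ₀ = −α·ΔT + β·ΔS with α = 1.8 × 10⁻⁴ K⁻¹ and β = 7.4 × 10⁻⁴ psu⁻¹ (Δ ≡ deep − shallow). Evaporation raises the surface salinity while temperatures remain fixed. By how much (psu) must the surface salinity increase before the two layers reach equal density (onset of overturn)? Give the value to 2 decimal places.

5.82 psu

Neutral buoyancy requires −α(T_deep − T_surf) + β(S_deep − S_surf′) = 0.
S_surf′ = S_deep − (α/β)·ΔT = 36.09 − (1.8 × 10⁻⁴/7.4 × 10⁻⁴)·(-17.5) = 40.3468 psu.
Increase required: 40.3468 − 34.53 = 5.8168 psu.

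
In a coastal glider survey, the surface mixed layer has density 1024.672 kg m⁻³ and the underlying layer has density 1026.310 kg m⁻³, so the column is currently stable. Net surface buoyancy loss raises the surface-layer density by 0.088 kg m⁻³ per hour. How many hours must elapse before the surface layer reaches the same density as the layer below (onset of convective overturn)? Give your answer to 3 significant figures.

Density deficit of the surface layer: 1026.310 − 1024.672 = 1.638 kg m⁻³.
Required change = 1.638 / 0.088 = 18.6 hours.

18.6 hours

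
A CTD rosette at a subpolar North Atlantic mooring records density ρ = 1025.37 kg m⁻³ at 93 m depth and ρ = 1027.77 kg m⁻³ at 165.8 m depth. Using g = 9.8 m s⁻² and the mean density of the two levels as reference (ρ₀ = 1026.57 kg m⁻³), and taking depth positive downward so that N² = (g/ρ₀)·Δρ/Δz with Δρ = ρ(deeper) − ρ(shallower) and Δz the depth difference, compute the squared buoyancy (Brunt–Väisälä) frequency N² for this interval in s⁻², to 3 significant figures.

3.15 × 10⁻⁴ s⁻²

Δρ = 1027.77 − 1025.37 = 2.40 kg m⁻³ over Δz = 165.8 − 93 = 72.8 m.
N² = (9.8/1026.57) × (2.40/72.8) = 3.1471 × 10⁻⁴ s⁻² ≈ 3.15 × 10⁻⁴ s⁻².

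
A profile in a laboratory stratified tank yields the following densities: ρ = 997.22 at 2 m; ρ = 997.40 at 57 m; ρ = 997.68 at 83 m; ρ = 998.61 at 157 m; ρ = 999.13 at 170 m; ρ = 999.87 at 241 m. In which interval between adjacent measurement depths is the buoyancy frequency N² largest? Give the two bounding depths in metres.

157–170 m

Compute the density gradient over each adjacent pair:
  2–57 m: Δρ/Δz = 0.18/55 = 3.3 × 10⁻³ kg m⁻⁴
  57–83 m: Δρ/Δz = 0.28/26 = 0.011 kg m⁻⁴
  83–157 m: Δρ/Δz = 0.93/74 = 0.013 kg m⁻⁴
  157–170 m: Δρ/Δz = 0.52/13 = 0.040 kg m⁻⁴
  170–241 m: Δρ/Δz = 0.74/71 = 0.010 kg m⁻⁴
The largest gradient is in the 157–170 m interval — the pycnocline.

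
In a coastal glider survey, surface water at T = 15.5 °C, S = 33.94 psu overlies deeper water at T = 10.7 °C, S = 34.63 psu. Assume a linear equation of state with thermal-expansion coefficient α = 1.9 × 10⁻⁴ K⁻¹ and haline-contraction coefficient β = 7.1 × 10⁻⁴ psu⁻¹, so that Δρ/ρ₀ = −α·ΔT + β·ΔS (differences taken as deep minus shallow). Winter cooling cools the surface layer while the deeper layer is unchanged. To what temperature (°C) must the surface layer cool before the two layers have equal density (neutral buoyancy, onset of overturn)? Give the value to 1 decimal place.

8.1 °C

Neutral buoyancy requires Δρ = 0, i.e. −α(T_deep − T_surf′) + β(S_deep − S_surf) = 0.
T_surf′ = T_deep − (β/α)·ΔS = 10.7 − (7.1 × 10⁻⁴/1.9 × 10⁻⁴)·(+0.69) = 8.122 °C.
Cooling required: 15.5 − (8.122) = 7.378 °C.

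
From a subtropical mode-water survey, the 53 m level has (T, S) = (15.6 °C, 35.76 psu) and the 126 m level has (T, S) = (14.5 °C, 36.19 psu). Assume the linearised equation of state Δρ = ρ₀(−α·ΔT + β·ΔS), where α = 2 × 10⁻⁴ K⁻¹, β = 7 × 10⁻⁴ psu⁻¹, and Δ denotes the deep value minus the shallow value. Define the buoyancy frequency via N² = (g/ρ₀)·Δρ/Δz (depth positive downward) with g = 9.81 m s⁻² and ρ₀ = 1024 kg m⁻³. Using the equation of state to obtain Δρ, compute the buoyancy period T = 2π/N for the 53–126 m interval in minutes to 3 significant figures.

12.5 min

ΔT = -1.1 K, ΔS = +0.43 psu (deep − shallow).
Δρ/ρ₀ = −αΔT + βΔS = 2.20 × 10⁻⁴ + 3.01 × 10⁻⁴ = 5.21 × 10⁻⁴, so Δρ ≈ 0.5335 kg m⁻³.
N² = (g/ρ₀)·Δρ/Δz = g·(Δρ/ρ₀)/Δz = 9.81 × 5.21 × 10⁻⁴ / 73 = 7.0014 × 10⁻⁵ s⁻².
N = √(7.0014 × 10⁻⁵) = 8.3674 × 10⁻³ rad s⁻¹ → T = 2π/N = 750.91 s = 12.515 min ≈ 12.5 min.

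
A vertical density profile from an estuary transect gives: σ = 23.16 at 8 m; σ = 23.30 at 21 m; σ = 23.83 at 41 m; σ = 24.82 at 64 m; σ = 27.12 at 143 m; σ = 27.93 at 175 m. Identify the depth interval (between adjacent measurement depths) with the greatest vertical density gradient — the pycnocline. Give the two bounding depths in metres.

Compute the density gradient over each adjacent pair:
  8–21 m: Δρ/Δz = 0.14/13 = 0.011 kg m⁻⁴
  21–41 m: Δρ/Δz = 0.53/20 = 0.027 kg m⁻⁴
  41–64 m: Δρ/Δz = 0.99/23 = 0.043 kg m⁻⁴
  64–143 m: Δρ/Δz = 2.30/79 = 0.029 kg m⁻⁴
  143–175 m: Δρ/Δz = 0.81/32 = 0.025 kg m⁻⁴
The largest gradient is in the 41–64 m interval — the pycnocline.

41–64 m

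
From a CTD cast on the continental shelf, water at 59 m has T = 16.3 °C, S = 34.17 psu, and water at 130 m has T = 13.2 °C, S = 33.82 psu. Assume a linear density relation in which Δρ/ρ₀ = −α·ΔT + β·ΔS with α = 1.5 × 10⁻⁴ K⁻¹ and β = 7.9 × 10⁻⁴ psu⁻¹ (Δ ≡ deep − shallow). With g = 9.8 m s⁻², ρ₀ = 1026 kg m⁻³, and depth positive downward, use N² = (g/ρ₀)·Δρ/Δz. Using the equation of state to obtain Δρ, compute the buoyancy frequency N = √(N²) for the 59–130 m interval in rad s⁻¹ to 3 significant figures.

ΔT = -3.1 K, ΔS = -0.35 psu (deep − shallow).
Δρ/ρ₀ = −αΔT + βΔS = 4.65 × 10⁻⁴ − 2.765 × 10⁻⁴ = 1.885 × 10⁻⁴, so Δρ ≈ 0.1934 kg m⁻³.
N² = (g/ρ₀)·Δρ/Δz = g·(Δρ/ρ₀)/Δz = 9.8 × 1.885 × 10⁻⁴ / 71 = 2.6018 × 10⁻⁵ s⁻².
N = √(2.6018 × 10⁻⁵) = 5.1008 × 10⁻³ rad s⁻¹ ≈ 5.10 × 10⁻³ rad s⁻¹.

5.10 × 10⁻³ rad s⁻¹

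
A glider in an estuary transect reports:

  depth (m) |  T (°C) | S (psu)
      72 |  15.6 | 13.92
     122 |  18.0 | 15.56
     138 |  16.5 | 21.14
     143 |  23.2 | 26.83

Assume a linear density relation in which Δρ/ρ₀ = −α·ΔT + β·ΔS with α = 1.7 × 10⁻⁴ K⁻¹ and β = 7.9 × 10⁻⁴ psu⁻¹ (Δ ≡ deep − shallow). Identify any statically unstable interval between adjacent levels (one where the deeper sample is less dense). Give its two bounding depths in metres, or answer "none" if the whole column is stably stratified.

none

Evaluate Δρ/ρ₀ = −αΔT + βΔS across each adjacent pair:
  72–122 m: −αΔT+βΔS = −(1.7 × 10⁻⁴)(+2.4)+(7.9 × 10⁻⁴)(+1.64) = 8.9 × 10⁻⁴ → stable
  122–138 m: −αΔT+βΔS = −(1.7 × 10⁻⁴)(-1.5)+(7.9 × 10⁻⁴)(+5.58) = 4.7 × 10⁻³ → stable
  138–143 m: −αΔT+βΔS = −(1.7 × 10⁻⁴)(+6.7)+(7.9 × 10⁻⁴)(+5.69) = 3.4 × 10⁻³ → stable
Every interval has Δρ > 0: the column is stably stratified throughout.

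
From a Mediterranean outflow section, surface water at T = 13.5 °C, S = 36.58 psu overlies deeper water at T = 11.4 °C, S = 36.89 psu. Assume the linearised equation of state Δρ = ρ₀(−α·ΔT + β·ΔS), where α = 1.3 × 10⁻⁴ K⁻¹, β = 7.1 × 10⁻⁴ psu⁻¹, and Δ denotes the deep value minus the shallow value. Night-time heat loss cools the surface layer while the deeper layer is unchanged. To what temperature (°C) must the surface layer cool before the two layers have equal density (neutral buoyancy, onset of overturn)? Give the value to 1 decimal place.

Neutral buoyancy requires Δρ = 0, i.e. −α(T_deep − T_surf′) + β(S_deep − S_surf) = 0.
T_surf′ = T_deep − (β/α)·ΔS = 11.4 − (7.1 × 10⁻⁴/1.3 × 10⁻⁴)·(+0.31) = 9.707 °C.
Cooling required: 13.5 − (9.707) = 3.793 °C.

9.7 °C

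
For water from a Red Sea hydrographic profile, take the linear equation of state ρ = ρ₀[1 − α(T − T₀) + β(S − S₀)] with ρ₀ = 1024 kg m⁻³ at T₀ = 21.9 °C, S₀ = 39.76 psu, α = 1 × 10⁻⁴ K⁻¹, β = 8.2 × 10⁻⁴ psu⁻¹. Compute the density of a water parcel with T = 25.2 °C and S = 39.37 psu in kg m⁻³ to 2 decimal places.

1023.33 kg m⁻³

T − T₀ = +3.3 K, S − S₀ = -0.39 psu.
Bracket = 1 − α·(+3.3) + β·(-0.39) = 1 + (-6.498 × 10⁻⁴) = 0.9993502.
ρ = 1024 × 0.9993502 = 1023.33 kg m⁻³.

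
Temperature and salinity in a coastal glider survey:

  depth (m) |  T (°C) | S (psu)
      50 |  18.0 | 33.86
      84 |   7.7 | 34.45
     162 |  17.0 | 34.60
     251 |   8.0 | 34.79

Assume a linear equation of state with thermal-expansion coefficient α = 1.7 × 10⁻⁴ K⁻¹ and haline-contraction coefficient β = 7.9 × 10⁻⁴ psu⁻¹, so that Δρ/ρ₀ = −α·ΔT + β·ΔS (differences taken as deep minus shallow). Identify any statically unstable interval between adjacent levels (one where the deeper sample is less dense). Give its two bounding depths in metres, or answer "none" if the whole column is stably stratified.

Evaluate Δρ/ρ₀ = −αΔT + βΔS across each adjacent pair:
  50–84 m: −αΔT+βΔS = −(1.7 × 10⁻⁴)(-10.3)+(7.9 × 10⁻⁴)(+0.59) = 2.2 × 10⁻³ → stable
  84–162 m: −αΔT+βΔS = −(1.7 × 10⁻⁴)(+9.3)+(7.9 × 10⁻⁴)(+0.15) = -1.5 × 10⁻³ → UNSTABLE
  162–251 m: −αΔT+βΔS = −(1.7 × 10⁻⁴)(-9.0)+(7.9 × 10⁻⁴)(+0.19) = 1.7 × 10⁻³ → stable
The 84–162 m interval has Δρ < 0: lighter water underlies denser water.

84–162 m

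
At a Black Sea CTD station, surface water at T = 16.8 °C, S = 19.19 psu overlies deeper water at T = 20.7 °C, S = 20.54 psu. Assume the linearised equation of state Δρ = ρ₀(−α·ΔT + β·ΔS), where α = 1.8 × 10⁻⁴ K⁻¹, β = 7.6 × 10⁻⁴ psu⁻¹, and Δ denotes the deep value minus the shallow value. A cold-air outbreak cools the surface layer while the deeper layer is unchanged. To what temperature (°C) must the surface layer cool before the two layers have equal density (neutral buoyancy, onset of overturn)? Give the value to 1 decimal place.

Neutral buoyancy requires Δρ = 0, i.e. −α(T_deep − T_surf′) + β(S_deep − S_surf) = 0.
T_surf′ = T_deep − (β/α)·ΔS = 20.7 − (7.6 × 10⁻⁴/1.8 × 10⁻⁴)·(+1.35) = 15.000 °C.
Cooling required: 16.8 − (15.000) = 1.800 °C.

15.0 °C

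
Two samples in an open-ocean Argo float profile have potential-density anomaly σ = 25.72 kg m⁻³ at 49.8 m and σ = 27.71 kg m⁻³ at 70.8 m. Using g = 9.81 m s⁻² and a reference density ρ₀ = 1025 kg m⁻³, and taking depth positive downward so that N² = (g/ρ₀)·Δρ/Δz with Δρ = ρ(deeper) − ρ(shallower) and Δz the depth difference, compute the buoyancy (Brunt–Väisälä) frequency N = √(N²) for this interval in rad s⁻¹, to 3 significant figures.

Δρ = 1027.71 − 1025.72 = 1.99 kg m⁻³ over Δz = 70.8 − 49.8 = 21 m.
N² = (9.81/1025) × (1.99/21) = 9.0694 × 10⁻⁴ s⁻².
N = √(9.0694 × 10⁻⁴) = 0.030115 rad s⁻¹ ≈ 0.0301 rad s⁻¹.

0.0301 rad s⁻¹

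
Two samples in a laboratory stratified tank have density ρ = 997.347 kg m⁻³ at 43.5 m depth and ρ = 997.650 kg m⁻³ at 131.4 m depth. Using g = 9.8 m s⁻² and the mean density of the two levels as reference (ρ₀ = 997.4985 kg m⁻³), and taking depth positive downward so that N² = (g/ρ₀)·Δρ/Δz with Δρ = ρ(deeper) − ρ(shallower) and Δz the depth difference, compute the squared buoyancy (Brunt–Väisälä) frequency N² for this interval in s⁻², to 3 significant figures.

3.39 × 10⁻⁵ s⁻²

Δρ = 997.650 − 997.347 = 0.303 kg m⁻³ over Δz = 131.4 − 43.5 = 87.9 m.
N² = (9.8/997.4985) × (0.303/87.9) = 3.3866 × 10⁻⁵ s⁻² ≈ 3.39 × 10⁻⁵ s⁻².
Since Δρ > 0 the layer is stably stratified.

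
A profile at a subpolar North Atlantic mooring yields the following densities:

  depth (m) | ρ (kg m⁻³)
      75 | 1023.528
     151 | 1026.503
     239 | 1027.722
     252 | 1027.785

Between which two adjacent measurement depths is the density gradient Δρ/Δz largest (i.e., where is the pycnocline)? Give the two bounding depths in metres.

Compute the density gradient over each adjacent pair:
  75–151 m: Δρ/Δz = 2.975/76 = 0.039 kg m⁻⁴
  151–239 m: Δρ/Δz = 1.219/88 = 0.014 kg m⁻⁴
  239–252 m: Δρ/Δz = 0.063/13 = 4.8 × 10⁻³ kg m⁻⁴
The largest gradient is in the 75–151 m interval — the pycnocline.

75–151 m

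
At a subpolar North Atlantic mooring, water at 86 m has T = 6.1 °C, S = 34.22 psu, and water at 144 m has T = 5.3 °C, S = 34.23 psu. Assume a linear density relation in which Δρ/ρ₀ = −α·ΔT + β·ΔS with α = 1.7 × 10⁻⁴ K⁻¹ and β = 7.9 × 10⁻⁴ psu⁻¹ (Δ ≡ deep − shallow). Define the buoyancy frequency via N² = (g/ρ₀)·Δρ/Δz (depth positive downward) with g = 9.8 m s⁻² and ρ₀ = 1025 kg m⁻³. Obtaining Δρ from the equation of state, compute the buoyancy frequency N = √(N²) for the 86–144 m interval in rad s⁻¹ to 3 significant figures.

ΔT = -0.8 K, ΔS = +0.01 psu (deep − shallow).
Δρ/ρ₀ = −αΔT + βΔS = 1.36 × 10⁻⁴ + 7.90 × 10⁻⁶ = 1.439 × 10⁻⁴, so Δρ ≈ 0.1475 kg m⁻³.
N² = (g/ρ₀)·Δρ/Δz = g·(Δρ/ρ₀)/Δz = 9.8 × 1.439 × 10⁻⁴ / 58 = 2.4314 × 10⁻⁵ s⁻².
N = √(2.4314 × 10⁻⁵) = 4.9309 × 10⁻³ rad s⁻¹ ≈ 4.93 × 10⁻³ rad s⁻¹.

4.93 × 10⁻³ rad s⁻¹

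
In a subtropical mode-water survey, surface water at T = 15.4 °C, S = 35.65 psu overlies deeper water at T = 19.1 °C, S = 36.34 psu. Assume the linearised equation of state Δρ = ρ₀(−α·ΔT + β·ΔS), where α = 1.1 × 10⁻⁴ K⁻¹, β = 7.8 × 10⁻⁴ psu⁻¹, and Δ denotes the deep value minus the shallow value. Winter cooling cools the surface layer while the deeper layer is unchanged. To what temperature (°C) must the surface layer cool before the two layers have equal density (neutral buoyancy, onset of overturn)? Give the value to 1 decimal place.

Neutral buoyancy requires Δρ = 0, i.e. −α(T_deep − T_surf′) + β(S_deep − S_surf) = 0.
T_surf′ = T_deep − (β/α)·ΔS = 19.1 − (7.8 × 10⁻⁴/1.1 × 10⁻⁴)·(+0.69) = 14.207 °C.
Cooling required: 15.4 − (14.207) = 1.193 °C.

14.2 °C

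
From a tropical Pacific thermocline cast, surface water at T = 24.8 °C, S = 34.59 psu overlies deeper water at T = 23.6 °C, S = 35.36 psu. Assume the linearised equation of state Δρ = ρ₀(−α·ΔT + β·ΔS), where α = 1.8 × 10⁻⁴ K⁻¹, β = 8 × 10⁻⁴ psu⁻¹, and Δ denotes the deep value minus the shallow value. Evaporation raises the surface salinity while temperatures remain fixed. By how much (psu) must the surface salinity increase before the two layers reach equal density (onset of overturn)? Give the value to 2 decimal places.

Neutral buoyancy requires −α(T_deep − T_surf) + β(S_deep − S_surf′) = 0.
S_surf′ = S_deep − (α/β)·ΔT = 35.36 − (1.8 × 10⁻⁴/8 × 10⁻⁴)·(-1.2) = 35.6300 psu.
Increase required: 35.6300 − 34.59 = 1.0400 psu.

1.04 psu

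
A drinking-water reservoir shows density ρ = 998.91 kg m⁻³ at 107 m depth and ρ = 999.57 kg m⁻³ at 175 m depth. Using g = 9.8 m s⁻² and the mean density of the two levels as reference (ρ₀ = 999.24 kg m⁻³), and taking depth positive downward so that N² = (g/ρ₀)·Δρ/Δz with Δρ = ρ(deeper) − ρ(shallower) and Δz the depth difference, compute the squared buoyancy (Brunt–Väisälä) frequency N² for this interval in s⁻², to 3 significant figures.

9.52 × 10⁻⁵ s⁻²

Δρ = 999.57 − 998.91 = 0.66 kg m⁻³ over Δz = 175 − 107 = 68 m.
N² = (9.8/999.24) × (0.66/68) = 9.5190 × 10⁻⁵ s⁻² ≈ 9.52 × 10⁻⁵ s⁻².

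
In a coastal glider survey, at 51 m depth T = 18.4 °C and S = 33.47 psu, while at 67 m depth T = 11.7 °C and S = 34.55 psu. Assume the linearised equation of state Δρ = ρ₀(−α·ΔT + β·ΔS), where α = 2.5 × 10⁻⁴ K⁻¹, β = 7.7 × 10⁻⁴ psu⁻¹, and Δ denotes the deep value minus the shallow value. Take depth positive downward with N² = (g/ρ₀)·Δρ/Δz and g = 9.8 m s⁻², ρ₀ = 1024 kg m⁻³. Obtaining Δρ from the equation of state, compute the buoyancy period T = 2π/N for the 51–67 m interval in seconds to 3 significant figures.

ΔT = -6.7 K, ΔS = +1.08 psu (deep − shallow).
Δρ/ρ₀ = −αΔT + βΔS = 1.675 × 10⁻³ + 8.316 × 10⁻⁴ = 2.5066 × 10⁻³, so Δρ ≈ 2.567 kg m⁻³.
N² = (g/ρ₀)·Δρ/Δz = g·(Δρ/ρ₀)/Δz = 9.8 × 2.5066 × 10⁻³ / 16 = 1.5353 × 10⁻³ s⁻².
N = √(1.5353 × 10⁻³) = 0.039183 rad s⁻¹ → T = 2π/N = 160.35 s ≈ 160 s.

160 s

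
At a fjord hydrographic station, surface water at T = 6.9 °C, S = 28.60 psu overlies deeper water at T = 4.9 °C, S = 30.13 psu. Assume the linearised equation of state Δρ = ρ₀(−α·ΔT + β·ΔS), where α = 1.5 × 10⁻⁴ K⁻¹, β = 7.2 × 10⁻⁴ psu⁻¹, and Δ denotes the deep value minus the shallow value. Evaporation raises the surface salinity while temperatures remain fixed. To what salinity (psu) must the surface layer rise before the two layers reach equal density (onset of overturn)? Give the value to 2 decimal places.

30.55 psu

Neutral buoyancy requires −α(T_deep − T_surf) + β(S_deep − S_surf′) = 0.
S_surf′ = S_deep − (α/β)·ΔT = 30.13 − (1.5 × 10⁻⁴/7.2 × 10⁻⁴)·(-2.0) = 30.5467 psu.
Increase required: 30.5467 − 28.60 = 1.9467 psu.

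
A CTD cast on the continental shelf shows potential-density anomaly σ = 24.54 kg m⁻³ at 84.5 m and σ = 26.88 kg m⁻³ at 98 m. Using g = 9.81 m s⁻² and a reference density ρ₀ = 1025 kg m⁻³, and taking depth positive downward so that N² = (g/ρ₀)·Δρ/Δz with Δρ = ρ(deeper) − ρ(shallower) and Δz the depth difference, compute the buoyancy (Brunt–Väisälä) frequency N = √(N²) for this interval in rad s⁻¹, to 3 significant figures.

0.0407 rad s⁻¹

Δρ = 1026.88 − 1024.54 = 2.34 kg m⁻³ over Δz = 98 − 84.5 = 13.5 m.
N² = (9.81/1025) × (2.34/13.5) = 1.6589 × 10⁻³ s⁻².
N = √(1.6589 × 10⁻³) = 0.040730 rad s⁻¹ ≈ 0.0407 rad s⁻¹.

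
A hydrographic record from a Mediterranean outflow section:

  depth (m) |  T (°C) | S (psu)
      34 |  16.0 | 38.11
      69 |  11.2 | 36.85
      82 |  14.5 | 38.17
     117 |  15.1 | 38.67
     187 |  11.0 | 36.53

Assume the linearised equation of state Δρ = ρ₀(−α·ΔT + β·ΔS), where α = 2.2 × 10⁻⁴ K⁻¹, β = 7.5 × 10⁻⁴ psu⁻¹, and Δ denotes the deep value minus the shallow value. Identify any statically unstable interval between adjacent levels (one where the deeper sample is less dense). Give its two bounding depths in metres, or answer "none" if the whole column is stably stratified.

Evaluate Δρ/ρ₀ = −αΔT + βΔS across each adjacent pair:
  34–69 m: −αΔT+βΔS = −(2.2 × 10⁻⁴)(-4.8)+(7.5 × 10⁻⁴)(-1.26) = 1.1 × 10⁻⁴ → stable
  69–82 m: −αΔT+βΔS = −(2.2 × 10⁻⁴)(+3.3)+(7.5 × 10⁻⁴)(+1.32) = 2.6 × 10⁻⁴ → stable
  82–117 m: −αΔT+βΔS = −(2.2 × 10⁻⁴)(+0.6)+(7.5 × 10⁻⁴)(+0.50) = 2.4 × 10⁻⁴ → stable
  117–187 m: −αΔT+βΔS = −(2.2 × 10⁻⁴)(-4.1)+(7.5 × 10⁻⁴)(-2.14) = -7.0 × 10⁻⁴ → UNSTABLE
The 117–187 m interval has Δρ < 0: lighter water underlies denser water.

117–187 m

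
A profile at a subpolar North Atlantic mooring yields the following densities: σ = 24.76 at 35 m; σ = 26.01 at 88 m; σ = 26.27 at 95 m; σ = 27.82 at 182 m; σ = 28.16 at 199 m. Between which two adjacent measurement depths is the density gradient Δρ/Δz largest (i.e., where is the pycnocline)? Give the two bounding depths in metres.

88–95 m

Compute the density gradient over each adjacent pair:
  35–88 m: Δρ/Δz = 1.25/53 = 0.024 kg m⁻⁴
  88–95 m: Δρ/Δz = 0.26/7 = 0.037 kg m⁻⁴
  95–182 m: Δρ/Δz = 1.55/87 = 0.018 kg m⁻⁴
  182–199 m: Δρ/Δz = 0.34/17 = 0.020 kg m⁻⁴
The largest gradient is in the 88–95 m interval — the pycnocline.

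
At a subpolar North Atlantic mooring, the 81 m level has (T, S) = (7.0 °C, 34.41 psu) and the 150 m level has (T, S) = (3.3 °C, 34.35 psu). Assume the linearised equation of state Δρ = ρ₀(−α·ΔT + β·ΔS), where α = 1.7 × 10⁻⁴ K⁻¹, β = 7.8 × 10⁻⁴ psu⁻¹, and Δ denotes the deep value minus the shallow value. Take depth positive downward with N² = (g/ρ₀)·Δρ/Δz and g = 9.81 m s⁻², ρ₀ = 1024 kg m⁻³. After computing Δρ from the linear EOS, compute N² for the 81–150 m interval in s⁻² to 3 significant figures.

8.28 × 10⁻⁵ s⁻²

ΔT = -3.7 K, ΔS = -0.06 psu (deep − shallow).
Δρ/ρ₀ = −αΔT + βΔS = 6.29 × 10⁻⁴ − 4.68 × 10⁻⁵ = 5.822 × 10⁻⁴, so Δρ ≈ 0.5962 kg m⁻³.
N² = (g/ρ₀)·Δρ/Δz = g·(Δρ/ρ₀)/Δz = 9.81 × 5.822 × 10⁻⁴ / 69 = 8.2774 × 10⁻⁵ s⁻² ≈ 8.28 × 10⁻⁵ s⁻².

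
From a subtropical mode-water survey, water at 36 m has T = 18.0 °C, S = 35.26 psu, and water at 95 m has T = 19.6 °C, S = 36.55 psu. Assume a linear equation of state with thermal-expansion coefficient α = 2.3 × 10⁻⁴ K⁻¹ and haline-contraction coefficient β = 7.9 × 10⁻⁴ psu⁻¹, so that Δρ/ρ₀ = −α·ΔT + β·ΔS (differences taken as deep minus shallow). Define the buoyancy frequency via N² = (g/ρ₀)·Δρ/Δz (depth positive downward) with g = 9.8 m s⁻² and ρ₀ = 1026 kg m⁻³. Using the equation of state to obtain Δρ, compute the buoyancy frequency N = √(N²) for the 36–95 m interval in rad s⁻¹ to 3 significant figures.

ΔT = +1.6 K, ΔS = +1.29 psu (deep − shallow).
Δρ/ρ₀ = −αΔT + βΔS = -3.68 × 10⁻⁴ + 1.0191 × 10⁻³ = 6.511 × 10⁻⁴, so Δρ ≈ 0.6680 kg m⁻³.
N² = (g/ρ₀)·Δρ/Δz = g·(Δρ/ρ₀)/Δz = 9.8 × 6.511 × 10⁻⁴ / 59 = 1.0815 × 10⁻⁴ s⁻².
N = √(1.0815 × 10⁻⁴) = 0.010400 rad s⁻¹ ≈ 0.0104 rad s⁻¹.

0.0104 rad s⁻¹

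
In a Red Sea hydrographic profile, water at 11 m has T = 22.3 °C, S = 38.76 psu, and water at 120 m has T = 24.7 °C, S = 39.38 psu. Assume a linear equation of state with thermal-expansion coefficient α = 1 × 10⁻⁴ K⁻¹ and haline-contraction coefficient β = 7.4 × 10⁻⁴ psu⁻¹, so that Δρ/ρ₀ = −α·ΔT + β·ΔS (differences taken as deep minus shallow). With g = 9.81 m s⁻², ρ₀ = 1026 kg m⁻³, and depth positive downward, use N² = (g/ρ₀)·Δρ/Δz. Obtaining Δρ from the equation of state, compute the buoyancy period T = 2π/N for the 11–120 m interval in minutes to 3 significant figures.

ΔT = +2.4 K, ΔS = +0.62 psu (deep − shallow).
Δρ/ρ₀ = −αΔT + βΔS = -2.40 × 10⁻⁴ + 4.588 × 10⁻⁴ = 2.188 × 10⁻⁴, so Δρ ≈ 0.2245 kg m⁻³.
N² = (g/ρ₀)·Δρ/Δz = g·(Δρ/ρ₀)/Δz = 9.81 × 2.188 × 10⁻⁴ / 109 = 1.9692 × 10⁻⁵ s⁻².
N = √(1.9692 × 10⁻⁵) = 4.4376 × 10⁻³ rad s⁻¹ → T = 2π/N = 1.4159 × 10³ s = 23.598 min ≈ 23.6 min.

23.6 min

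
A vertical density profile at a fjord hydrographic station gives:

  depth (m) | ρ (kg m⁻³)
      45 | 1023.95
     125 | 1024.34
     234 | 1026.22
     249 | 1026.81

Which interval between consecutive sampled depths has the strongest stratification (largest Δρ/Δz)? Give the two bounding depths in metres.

Compute the density gradient over each adjacent pair:
  45–125 m: Δρ/Δz = 0.39/80 = 4.9 × 10⁻³ kg m⁻⁴
  125–234 m: Δρ/Δz = 1.88/109 = 0.017 kg m⁻⁴
  234–249 m: Δρ/Δz = 0.59/15 = 0.039 kg m⁻⁴
The largest gradient is in the 234–249 m interval — the pycnocline.

234–249 m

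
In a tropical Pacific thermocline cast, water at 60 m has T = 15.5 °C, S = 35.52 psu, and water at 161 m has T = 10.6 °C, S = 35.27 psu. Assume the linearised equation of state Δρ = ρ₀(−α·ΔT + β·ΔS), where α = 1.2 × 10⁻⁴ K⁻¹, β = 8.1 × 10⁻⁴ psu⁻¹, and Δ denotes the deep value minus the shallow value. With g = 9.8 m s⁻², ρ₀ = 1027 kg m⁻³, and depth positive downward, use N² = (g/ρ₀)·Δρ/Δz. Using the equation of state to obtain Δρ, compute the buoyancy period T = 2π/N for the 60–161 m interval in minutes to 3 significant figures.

ΔT = -4.9 K, ΔS = -0.25 psu (deep − shallow).
Δρ/ρ₀ = −αΔT + βΔS = 5.88 × 10⁻⁴ − 2.025 × 10⁻⁴ = 3.855 × 10⁻⁴, so Δρ ≈ 0.3959 kg m⁻³.
N² = (g/ρ₀)·Δρ/Δz = g·(Δρ/ρ₀)/Δz = 9.8 × 3.855 × 10⁻⁴ / 101 = 3.7405 × 10⁻⁵ s⁻².
N = √(3.7405 × 10⁻⁵) = 6.1160 × 10⁻³ rad s⁻¹ → T = 2π/N = 1.0273 × 10³ s = 17.122 min ≈ 17.1 min.

17.1 min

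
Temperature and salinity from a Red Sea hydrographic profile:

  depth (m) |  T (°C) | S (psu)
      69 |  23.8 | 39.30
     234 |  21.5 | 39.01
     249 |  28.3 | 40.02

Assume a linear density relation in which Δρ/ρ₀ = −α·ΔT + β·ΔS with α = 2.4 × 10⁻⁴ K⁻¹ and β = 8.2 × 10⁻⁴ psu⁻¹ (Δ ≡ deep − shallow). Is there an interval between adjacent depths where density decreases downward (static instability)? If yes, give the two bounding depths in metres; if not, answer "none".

Evaluate Δρ/ρ₀ = −αΔT + βΔS across each adjacent pair:
  69–234 m: −αΔT+βΔS = −(2.4 × 10⁻⁴)(-2.3)+(8.2 × 10⁻⁴)(-0.29) = 3.1 × 10⁻⁴ → stable
  234–249 m: −αΔT+βΔS = −(2.4 × 10⁻⁴)(+6.8)+(8.2 × 10⁻⁴)(+1.01) = -8.0 × 10⁻⁴ → UNSTABLE
The 234–249 m interval has Δρ < 0: lighter water underlies denser water.

234–249 m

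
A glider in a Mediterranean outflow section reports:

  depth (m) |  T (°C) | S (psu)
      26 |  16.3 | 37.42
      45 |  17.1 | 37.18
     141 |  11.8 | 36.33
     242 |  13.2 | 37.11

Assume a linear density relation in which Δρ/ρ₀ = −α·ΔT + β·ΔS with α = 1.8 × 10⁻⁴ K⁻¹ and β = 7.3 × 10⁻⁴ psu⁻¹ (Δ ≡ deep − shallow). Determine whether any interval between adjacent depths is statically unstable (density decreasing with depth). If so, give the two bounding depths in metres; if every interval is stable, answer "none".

Evaluate Δρ/ρ₀ = −αΔT + βΔS across each adjacent pair:
  26–45 m: −αΔT+βΔS = −(1.8 × 10⁻⁴)(+0.8)+(7.3 × 10⁻⁴)(-0.24) = -3.2 × 10⁻⁴ → UNSTABLE
  45–141 m: −αΔT+βΔS = −(1.8 × 10⁻⁴)(-5.3)+(7.3 × 10⁻⁴)(-0.85) = 3.3 × 10⁻⁴ → stable
  141–242 m: −αΔT+βΔS = −(1.8 × 10⁻⁴)(+1.4)+(7.3 × 10⁻⁴)(+0.78) = 3.2 × 10⁻⁴ → stable
The 26–45 m interval has Δρ < 0: lighter water underlies denser water.

26–45 m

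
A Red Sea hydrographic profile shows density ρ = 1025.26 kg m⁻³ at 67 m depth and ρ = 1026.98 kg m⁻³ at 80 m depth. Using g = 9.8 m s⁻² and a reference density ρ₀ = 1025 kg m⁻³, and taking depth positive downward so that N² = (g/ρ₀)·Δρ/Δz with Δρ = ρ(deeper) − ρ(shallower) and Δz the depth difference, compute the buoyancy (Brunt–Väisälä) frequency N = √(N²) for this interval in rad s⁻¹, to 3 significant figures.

Δρ = 1026.98 − 1025.26 = 1.72 kg m⁻³ over Δz = 80 − 67 = 13 m.
N² = (9.8/1025) × (1.72/13) = 1.2650 × 10⁻³ s⁻².
N = √(1.2650 × 10⁻³) = 0.035567 rad s⁻¹ ≈ 0.0356 rad s⁻¹.

0.0356 rad s⁻¹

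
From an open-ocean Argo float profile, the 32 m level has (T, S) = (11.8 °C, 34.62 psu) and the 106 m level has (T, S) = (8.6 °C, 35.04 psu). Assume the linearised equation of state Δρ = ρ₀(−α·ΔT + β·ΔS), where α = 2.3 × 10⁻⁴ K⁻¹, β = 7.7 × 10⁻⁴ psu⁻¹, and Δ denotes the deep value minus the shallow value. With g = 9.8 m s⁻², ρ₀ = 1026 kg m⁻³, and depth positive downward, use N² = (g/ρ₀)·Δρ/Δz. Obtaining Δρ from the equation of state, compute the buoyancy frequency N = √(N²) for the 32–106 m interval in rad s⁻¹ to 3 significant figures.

ΔT = -3.2 K, ΔS = +0.42 psu (deep − shallow).
Δρ/ρ₀ = −αΔT + βΔS = 7.36 × 10⁻⁴ + 3.234 × 10⁻⁴ = 1.0594 × 10⁻³, so Δρ ≈ 1.087 kg m⁻³.
N² = (g/ρ₀)·Δρ/Δz = g·(Δρ/ρ₀)/Δz = 9.8 × 1.0594 × 10⁻³ / 74 = 1.4030 × 10⁻⁴ s⁻².
N = √(1.4030 × 10⁻⁴) = 0.011845 rad s⁻¹ ≈ 0.0118 rad s⁻¹.

0.0118 rad s⁻¹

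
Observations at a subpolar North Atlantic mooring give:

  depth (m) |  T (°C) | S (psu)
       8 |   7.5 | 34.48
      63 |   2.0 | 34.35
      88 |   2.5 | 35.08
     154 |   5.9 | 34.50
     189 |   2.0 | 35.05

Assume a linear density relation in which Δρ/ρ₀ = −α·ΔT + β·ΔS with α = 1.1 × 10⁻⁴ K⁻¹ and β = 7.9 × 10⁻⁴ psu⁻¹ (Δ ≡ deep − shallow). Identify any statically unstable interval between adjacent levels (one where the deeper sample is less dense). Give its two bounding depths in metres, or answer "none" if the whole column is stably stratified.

88–154 m

Evaluate Δρ/ρ₀ = −αΔT + βΔS across each adjacent pair:
  8–63 m: −αΔT+βΔS = −(1.1 × 10⁻⁴)(-5.5)+(7.9 × 10⁻⁴)(-0.13) = 5.0 × 10⁻⁴ → stable
  63–88 m: −αΔT+βΔS = −(1.1 × 10⁻⁴)(+0.5)+(7.9 × 10⁻⁴)(+0.73) = 5.2 × 10⁻⁴ → stable
  88–154 m: −αΔT+βΔS = −(1.1 × 10⁻⁴)(+3.4)+(7.9 × 10⁻⁴)(-0.58) = -8.3 × 10⁻⁴ → UNSTABLE
  154–189 m: −αΔT+βΔS = −(1.1 × 10⁻⁴)(-3.9)+(7.9 × 10⁻⁴)(+0.55) = 8.6 × 10⁻⁴ → stable
The 88–154 m interval has Δρ < 0: lighter water underlies denser water.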